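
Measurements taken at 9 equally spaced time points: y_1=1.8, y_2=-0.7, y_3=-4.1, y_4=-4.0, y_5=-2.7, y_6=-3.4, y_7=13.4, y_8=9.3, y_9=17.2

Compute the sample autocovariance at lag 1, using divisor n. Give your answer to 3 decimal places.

27.213

Mean ȳ = (1.8 − 0.7 − 4.1 − 4.0 − 2.7 − 3.4 + 13.4 + 9.3 + 17.2)/9 = 2.9778
Σ_{t=1}^{8}(y_t−ȳ)(y_{t+1}−ȳ) = 244.9162
γ_1 = 244.9162 / 9 = 27.213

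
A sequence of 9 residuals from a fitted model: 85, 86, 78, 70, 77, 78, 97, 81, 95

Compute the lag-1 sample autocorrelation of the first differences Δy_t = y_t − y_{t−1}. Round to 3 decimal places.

First differences Δy: 1, -8, -8, 7, 1, 19, -16, 14
Mean of differences = 1.2500
Numerator Σ(Δy_t−Δȳ)(Δy_{t+1}−Δȳ) = -497.3125
Denominator Σ(Δy_t−Δȳ)² = 979.5000
r_1(Δy) = -497.3125 / 979.5000 = -0.508

-0.508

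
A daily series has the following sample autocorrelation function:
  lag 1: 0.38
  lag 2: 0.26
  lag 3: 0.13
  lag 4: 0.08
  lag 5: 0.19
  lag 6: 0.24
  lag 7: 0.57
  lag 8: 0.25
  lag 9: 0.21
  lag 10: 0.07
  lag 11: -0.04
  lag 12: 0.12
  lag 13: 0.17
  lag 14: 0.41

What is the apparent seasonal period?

7

The largest autocorrelation is r_7 = 0.57, with a weaker echo at lag 14 (0.41); the remaining lags stay at or below 0.38. The elevated value at lag 1 (0.38), dropping to 0.26 at lag 2, reflects decaying short-term dependence rather than seasonality.
The dominant spike at lag 7 indicates a seasonal period of 7.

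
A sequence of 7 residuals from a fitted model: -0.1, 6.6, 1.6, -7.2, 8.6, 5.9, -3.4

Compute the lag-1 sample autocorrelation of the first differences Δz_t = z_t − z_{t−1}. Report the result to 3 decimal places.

First differences Δz: 6.7, -5.0, -8.8, 15.8, -2.7, -9.3
Mean of differences = -0.5500
Numerator Σ(Δz_t−Δz̄)(Δz_{t+1}−Δz̄) = -146.7775
Denominator Σ(Δz_t−Δz̄)² = 488.9350
r_1(Δz) = -146.7775 / 488.9350 = -0.300

-0.300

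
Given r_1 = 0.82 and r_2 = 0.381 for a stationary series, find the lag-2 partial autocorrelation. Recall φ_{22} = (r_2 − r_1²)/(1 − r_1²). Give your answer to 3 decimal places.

φ_{22} = (r_2 − r_1²) / (1 − r_1²)
r_1² = (0.82)² = 0.6724
Numerator = 0.381 − 0.6724 = -0.2914; denominator = 1 − 0.6724 = 0.3276
φ_{22} = -0.2914 / 0.3276 = -0.889

-0.889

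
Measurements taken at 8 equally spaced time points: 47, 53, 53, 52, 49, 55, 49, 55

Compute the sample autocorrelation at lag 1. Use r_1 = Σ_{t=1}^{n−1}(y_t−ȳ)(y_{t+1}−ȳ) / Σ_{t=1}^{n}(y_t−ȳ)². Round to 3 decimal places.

-0.509

Mean ȳ = (47 + 53 + 53 + 52 + 49 + 55 + 49 + 55)/8 = 51.6250
Deviations from mean: -4.6250, 1.3750, 1.3750, 0.3750, -2.6250, 3.3750, -2.6250, 3.3750
Σ(y_t−ȳ)(y_{t+1}−ȳ) = (-6.3594) + (1.8906) + (0.5156) + (-0.9844) + (-8.8594) + (-8.8594) + (-8.8594) = -31.5156
Denominator Σ(y_t−ȳ)² = 61.8750
r_1 = -31.5156 / 61.8750 = -0.509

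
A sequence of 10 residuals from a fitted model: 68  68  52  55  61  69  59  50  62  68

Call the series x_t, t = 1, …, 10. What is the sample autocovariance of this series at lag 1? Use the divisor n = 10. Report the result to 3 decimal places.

Mean x̄ = (68 + 68 + 52 + 55 + 61 + 69 + 59 + 50 + 62 + 68)/10 = 61.2000
Σ_{t=1}^{9}(x_t−x̄)(x_{t+1}−x̄) = 44.3600
γ_1 = 44.3600 / 10 = 4.436

4.436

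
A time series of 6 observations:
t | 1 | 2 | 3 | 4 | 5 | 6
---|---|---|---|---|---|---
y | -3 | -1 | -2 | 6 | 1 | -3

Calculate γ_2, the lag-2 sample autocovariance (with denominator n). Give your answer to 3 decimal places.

-3.148

Mean ȳ = (-3 − 1 − 2 + 6 + 1 − 3)/6 = -0.3333
Deviations: -2.6667, -0.6667, -1.6667, 6.3333, 1.3333, -2.6667
Σ_{t=1}^{4}(y_t−ȳ)(y_{t+2}−ȳ) = -18.8889
γ_2 = -18.8889 / 6 = -3.148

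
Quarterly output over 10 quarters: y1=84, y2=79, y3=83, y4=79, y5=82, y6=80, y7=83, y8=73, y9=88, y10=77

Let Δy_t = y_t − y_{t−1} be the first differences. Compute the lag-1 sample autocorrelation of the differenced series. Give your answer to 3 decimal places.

-0.767

First differences Δy: -5, 4, -4, 3, -2, 3, -10, 15, -11
Mean of differences = -0.7778
Numerator Σ(Δy_t−Δȳ)(Δy_{t+1}−Δȳ) = -398.6049
Denominator Σ(Δy_t−Δȳ)² = 519.5556
r_1(Δy) = -398.6049 / 519.5556 = -0.767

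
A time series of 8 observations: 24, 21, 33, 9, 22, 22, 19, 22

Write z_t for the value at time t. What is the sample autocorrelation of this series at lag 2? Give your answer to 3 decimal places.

Mean z̄ = (24 + 21 + 33 + 9 + 22 + 22 + 19 + 22)/8 = 21.5000
Deviations from mean: 2.5000, -0.5000, 11.5000, -12.5000, 0.5000, 0.5000, -2.5000, 0.5000
Σ(z_t−z̄)(z_{t+2}−z̄) = (28.7500) + (6.2500) + (5.7500) + (-6.2500) + (-1.2500) + (0.2500) = 33.5000
Denominator Σ(z_t−z̄)² = 302.0000
r_2 = 33.5000 / 302.0000 = 0.111

0.111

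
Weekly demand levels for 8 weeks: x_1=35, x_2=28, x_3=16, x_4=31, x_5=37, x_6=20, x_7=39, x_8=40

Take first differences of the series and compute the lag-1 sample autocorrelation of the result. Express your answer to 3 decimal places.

-0.382

First differences Δx: -7, -12, 15, 6, -17, 19, 1
Mean of differences = 0.7143
Numerator Σ(Δx_t−Δx̄)(Δx_{t+1}−Δx̄) = -420.3673
Denominator Σ(Δx_t−Δx̄)² = 1101.4286
r_1(Δx) = -420.3673 / 1101.4286 = -0.382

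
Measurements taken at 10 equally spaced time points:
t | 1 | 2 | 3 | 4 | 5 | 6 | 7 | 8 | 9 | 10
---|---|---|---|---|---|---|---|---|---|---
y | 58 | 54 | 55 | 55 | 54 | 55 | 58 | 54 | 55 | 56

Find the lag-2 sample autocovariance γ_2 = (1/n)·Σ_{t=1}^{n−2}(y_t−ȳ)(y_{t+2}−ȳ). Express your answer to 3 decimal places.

Mean ȳ = (58 + 54 + 55 + 55 + 54 + 55 + 58 + 54 + 55 + 56)/10 = 55.4000
Σ_{t=1}^{8}(y_t−ȳ)(y_{t+2}−ȳ) = -4.7200
γ_2 = -4.7200 / 10 = -0.472

-0.472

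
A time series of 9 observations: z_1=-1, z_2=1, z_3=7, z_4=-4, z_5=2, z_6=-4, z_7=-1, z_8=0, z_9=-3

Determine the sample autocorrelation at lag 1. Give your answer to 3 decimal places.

-0.352

Mean z̄ = (-1 + 1 + 7 − 4 + 2 − 4 − 1 + 0 − 3)/9 = -0.3333
Numerator Σ_{t=1}^{8}(z_t−z̄)(z_{t+1}−z̄) = -33.7778
Denominator Σ(z_t−z̄)² = 96.0000
r_1 = -33.7778 / 96.0000 = -0.352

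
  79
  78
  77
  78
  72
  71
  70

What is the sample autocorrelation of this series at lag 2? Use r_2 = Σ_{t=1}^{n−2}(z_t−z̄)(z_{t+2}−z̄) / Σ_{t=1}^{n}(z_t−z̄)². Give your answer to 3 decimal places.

Mean z̄ = (79 + 78 + 77 + 78 + 72 + 71 + 70)/7 = 75.0000
Deviations from mean: 4.0000, 3.0000, 2.0000, 3.0000, -3.0000, -4.0000, -5.0000
Σ(z_t−z̄)(z_{t+2}−z̄) = (8.0000) + (9.0000) + (-6.0000) + (-12.0000) + (15.0000) = 14.0000
Denominator Σ(z_t−z̄)² = 88.0000
r_2 = 14.0000 / 88.0000 = 0.159

0.159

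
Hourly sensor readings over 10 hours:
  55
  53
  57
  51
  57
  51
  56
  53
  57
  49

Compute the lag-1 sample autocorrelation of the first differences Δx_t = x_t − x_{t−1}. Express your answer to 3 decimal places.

-0.802

First differences Δx: -2, 4, -6, 6, -6, 5, -3, 4, -8
Mean of differences = -0.6667
Numerator Σ(Δx_t−Δx̄)(Δx_{t+1}−Δx̄) = -190.7778
Denominator Σ(Δx_t−Δx̄)² = 238.0000
r_1(Δx) = -190.7778 / 238.0000 = -0.802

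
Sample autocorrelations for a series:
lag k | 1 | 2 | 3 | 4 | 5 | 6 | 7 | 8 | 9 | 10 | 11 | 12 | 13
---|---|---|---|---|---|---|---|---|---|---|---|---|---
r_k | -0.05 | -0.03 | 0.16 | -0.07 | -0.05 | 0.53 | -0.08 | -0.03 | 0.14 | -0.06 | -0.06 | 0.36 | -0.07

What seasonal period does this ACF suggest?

The largest autocorrelation is r_6 = 0.53, with a weaker echo at lag 12 (0.36); the remaining lags stay at or below 0.16.
The dominant spike at lag 6 indicates a seasonal period of 6.

6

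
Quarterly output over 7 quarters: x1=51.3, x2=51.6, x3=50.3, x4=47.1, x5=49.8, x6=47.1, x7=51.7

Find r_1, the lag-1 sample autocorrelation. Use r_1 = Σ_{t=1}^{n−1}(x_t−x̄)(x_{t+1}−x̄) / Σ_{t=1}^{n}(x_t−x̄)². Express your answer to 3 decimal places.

Mean x̄ = (51.3 + 51.6 + 50.3 + 47.1 + 49.8 + 47.1 + 51.7)/7 = 49.8429
Σ(x_t−x̄)(x_{t+1}−x̄) = (2.5604) + (0.8033) + (-1.2539) + (0.1176) + (0.1176) + (-5.0939) = -2.7490
Denominator Σ(x_t−x̄)² = 23.9171
r_1 = -2.7490 / 23.9171 = -0.115

-0.115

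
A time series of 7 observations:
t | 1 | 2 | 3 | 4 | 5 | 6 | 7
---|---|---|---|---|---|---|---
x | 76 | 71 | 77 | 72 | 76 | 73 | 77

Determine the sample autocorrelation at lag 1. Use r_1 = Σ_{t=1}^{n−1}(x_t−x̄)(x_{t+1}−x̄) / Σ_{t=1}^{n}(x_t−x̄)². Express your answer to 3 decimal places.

-0.789

Mean x̄ = (76 + 71 + 77 + 72 + 76 + 73 + 77)/7 = 74.5714
Deviations from mean: 1.4286, -3.5714, 2.4286, -2.5714, 1.4286, -1.5714, 2.4286
Σ(x_t−x̄)(x_{t+1}−x̄) = (-5.1020) + (-8.6735) + (-6.2449) + (-3.6735) + (-2.2449) + (-3.8163) = -29.7551
Denominator Σ(x_t−x̄)² = 37.7143
r_1 = -29.7551 / 37.7143 = -0.789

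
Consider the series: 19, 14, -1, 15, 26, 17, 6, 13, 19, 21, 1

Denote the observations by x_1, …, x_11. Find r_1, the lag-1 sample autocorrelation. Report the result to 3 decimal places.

Mean x̄ = (19 + 14 − 1 + 15 + 26 + 17 + 6 + 13 + 19 + 21 + 1)/11 = 13.6364
Numerator Σ_{t=1}^{10}(x_t−x̄)(x_{t+1}−x̄) = -42.6777
Denominator Σ(x_t−x̄)² = 710.5455
r_1 = -42.6777 / 710.5455 = -0.060

-0.060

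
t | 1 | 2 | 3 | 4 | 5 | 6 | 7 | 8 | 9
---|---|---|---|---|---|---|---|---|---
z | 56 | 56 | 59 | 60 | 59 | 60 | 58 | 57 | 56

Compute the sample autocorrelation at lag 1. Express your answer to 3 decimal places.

Mean z̄ = (56 + 56 + 59 + 60 + 59 + 60 + 58 + 57 + 56)/9 = 57.8889
Numerator Σ_{t=1}^{8}(z_t−z̄)(z_{t+1}−z̄) = 10.3210
Denominator Σ(z_t−z̄)² = 22.8889
r_1 = 10.3210 / 22.8889 = 0.451

0.451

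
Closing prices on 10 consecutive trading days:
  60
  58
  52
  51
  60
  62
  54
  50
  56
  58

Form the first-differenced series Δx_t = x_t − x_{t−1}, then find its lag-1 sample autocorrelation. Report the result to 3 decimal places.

0.124

First differences Δx: -2, -6, -1, 9, 2, -8, -4, 6, 2
Mean of differences = -0.2222
Numerator Σ(Δx_t−Δx̄)(Δx_{t+1}−Δx̄) = 30.5062
Denominator Σ(Δx_t−Δx̄)² = 245.5556
r_1(Δx) = 30.5062 / 245.5556 = 0.124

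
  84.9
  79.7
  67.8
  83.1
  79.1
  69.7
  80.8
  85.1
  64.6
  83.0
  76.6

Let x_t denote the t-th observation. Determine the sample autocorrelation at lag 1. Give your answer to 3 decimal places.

Mean x̄ = (84.9 + 79.7 + 67.8 + 83.1 + 79.1 + 69.7 + 80.8 + 85.1 + 64.6 + 83.0 + 76.6)/11 = 77.6727
Numerator Σ_{t=1}^{10}(x_t−x̄)(x_{t+1}−x̄) = -236.7353
Denominator Σ(x_t−x̄)² = 514.2418
r_1 = -236.7353 / 514.2418 = -0.460

-0.460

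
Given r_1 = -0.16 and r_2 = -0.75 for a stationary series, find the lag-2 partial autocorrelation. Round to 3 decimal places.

φ_{22} = (r_2 − r_1²) / (1 − r_1²)
r_1² = (-0.16)² = 0.0256
Numerator = -0.75 − 0.0256 = -0.7756; denominator = 1 − 0.0256 = 0.9744
φ_{22} = -0.7756 / 0.9744 = -0.796

-0.796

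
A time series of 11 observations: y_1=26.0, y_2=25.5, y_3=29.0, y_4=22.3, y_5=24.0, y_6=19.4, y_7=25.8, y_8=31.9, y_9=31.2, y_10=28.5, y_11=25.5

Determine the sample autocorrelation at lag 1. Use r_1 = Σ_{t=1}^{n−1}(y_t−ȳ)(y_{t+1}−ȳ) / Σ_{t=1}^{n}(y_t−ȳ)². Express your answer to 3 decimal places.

0.358

Mean ȳ = (26.0 + 25.5 + 29.0 + 22.3 + 24.0 + 19.4 + 25.8 + 31.9 + 31.2 + 28.5 + 25.5)/11 = 26.2818
Numerator Σ_{t=1}^{10}(y_t−ȳ)(y_{t+1}−ȳ) = 49.4760
Denominator Σ(y_t−ȳ)² = 138.0164
r_1 = 49.4760 / 138.0164 = 0.358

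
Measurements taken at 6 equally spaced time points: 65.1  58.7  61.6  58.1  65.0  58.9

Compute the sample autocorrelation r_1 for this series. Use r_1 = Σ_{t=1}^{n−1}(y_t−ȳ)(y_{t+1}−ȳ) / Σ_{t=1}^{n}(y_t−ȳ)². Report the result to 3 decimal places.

-0.637

Mean ȳ = (65.1 + 58.7 + 61.6 + 58.1 + 65.0 + 58.9)/6 = 61.2333
Deviations from mean: 3.8667, -2.5333, 0.3667, -3.1333, 3.7667, -2.3333
Numerator Σ_{t=1}^{5}(y_t−ȳ)(y_{t+1}−ȳ) = -32.4644
Denominator Σ(y_t−ȳ)² = 50.9533
r_1 = -32.4644 / 50.9533 = -0.637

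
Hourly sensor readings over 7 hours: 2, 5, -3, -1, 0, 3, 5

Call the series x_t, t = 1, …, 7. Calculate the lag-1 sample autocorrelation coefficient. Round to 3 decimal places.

Mean x̄ = (2 + 5 − 3 − 1 + 0 + 3 + 5)/7 = 1.5714
Deviations from mean: 0.4286, 3.4286, -4.5714, -2.5714, -1.5714, 1.4286, 3.4286
Σ(x_t−x̄)(x_{t+1}−x̄) = (1.4694) + (-15.6735) + (11.7551) + (4.0408) + (-2.2449) + (4.8980) = 4.2449
Denominator Σ(x_t−x̄)² = 55.7143
r_1 = 4.2449 / 55.7143 = 0.076

0.076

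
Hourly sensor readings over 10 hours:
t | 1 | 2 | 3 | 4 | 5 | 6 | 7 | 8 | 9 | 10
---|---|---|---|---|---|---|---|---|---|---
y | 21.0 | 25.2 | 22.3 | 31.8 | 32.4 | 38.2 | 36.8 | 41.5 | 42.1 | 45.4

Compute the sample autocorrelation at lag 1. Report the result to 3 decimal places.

Mean ȳ = (21.0 + 25.2 + 22.3 + 31.8 + 32.4 + 38.2 + 36.8 + 41.5 + 42.1 + 45.4)/10 = 33.6700
Numerator Σ_{t=1}^{9}(y_t−ȳ)(y_{t+1}−ȳ) = 425.0801
Denominator Σ(y_t−ȳ)² = 666.9410
r_1 = 425.0801 / 666.9410 = 0.637

0.637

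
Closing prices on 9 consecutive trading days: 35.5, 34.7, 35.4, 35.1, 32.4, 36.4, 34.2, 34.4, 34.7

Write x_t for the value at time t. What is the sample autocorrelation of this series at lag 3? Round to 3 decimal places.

Mean x̄ = (35.5 + 34.7 + 35.4 + 35.1 + 32.4 + 36.4 + 34.2 + 34.4 + 34.7)/9 = 34.7556
Numerator Σ_{t=1}^{6}(x_t−x̄)(x_{t+3}−x̄) = 2.0019
Denominator Σ(x_t−x̄)² = 9.7822
r_3 = 2.0019 / 9.7822 = 0.205

0.205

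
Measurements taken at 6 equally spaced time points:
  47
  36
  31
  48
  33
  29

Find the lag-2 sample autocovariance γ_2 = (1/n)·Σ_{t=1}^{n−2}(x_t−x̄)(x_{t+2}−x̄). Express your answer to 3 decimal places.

Mean x̄ = (47 + 36 + 31 + 48 + 33 + 29)/6 = 37.3333
Deviations: 9.6667, -1.3333, -6.3333, 10.6667, -4.3333, -8.3333
Σ_{t=1}^{4}(x_t−x̄)(x_{t+2}−x̄) = -136.8889
γ_2 = -136.8889 / 6 = -22.815

-22.815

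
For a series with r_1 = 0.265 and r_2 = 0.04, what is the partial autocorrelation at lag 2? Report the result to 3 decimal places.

φ_{22} = (r_2 − r_1²) / (1 − r_1²)
r_1² = (0.265)² = 0.070225
Numerator = 0.04 − 0.0702 = -0.0302; denominator = 1 − 0.0702 = 0.9298
φ_{22} = -0.0302 / 0.9298 = -0.033

-0.033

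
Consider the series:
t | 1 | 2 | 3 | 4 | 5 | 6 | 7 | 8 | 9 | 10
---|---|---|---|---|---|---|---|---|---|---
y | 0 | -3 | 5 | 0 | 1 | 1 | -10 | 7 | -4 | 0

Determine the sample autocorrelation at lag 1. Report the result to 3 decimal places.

-0.615

Mean ȳ = (0 − 3 + 5 + 0 + 1 + 1 − 10 + 7 − 4 + 0)/10 = -0.3000
Numerator Σ_{t=1}^{9}(y_t−ȳ)(y_{t+1}−ȳ) = -122.9900
Denominator Σ(y_t−ȳ)² = 200.1000
r_1 = -122.9900 / 200.1000 = -0.615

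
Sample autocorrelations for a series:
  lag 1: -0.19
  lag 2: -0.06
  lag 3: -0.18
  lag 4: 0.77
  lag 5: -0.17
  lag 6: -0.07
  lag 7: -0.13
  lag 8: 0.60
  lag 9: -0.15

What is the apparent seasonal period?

The largest autocorrelation is r_4 = 0.77, with a weaker echo at lag 8 (0.60); the remaining lags stay at or below -0.06.
The dominant spike at lag 4 indicates a seasonal period of 4.

4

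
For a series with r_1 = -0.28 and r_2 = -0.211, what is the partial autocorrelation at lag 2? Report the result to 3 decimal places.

-0.314

φ_{22} = (r_2 − r_1²) / (1 − r_1²)
r_1² = (-0.28)² = 0.0784
Numerator = -0.211 − 0.0784 = -0.2894; denominator = 1 − 0.0784 = 0.9216
φ_{22} = -0.2894 / 0.9216 = -0.314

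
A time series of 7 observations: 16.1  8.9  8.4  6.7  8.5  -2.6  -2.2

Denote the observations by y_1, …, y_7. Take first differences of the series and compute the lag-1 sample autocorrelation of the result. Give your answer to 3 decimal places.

-0.536

First differences Δy: -7.2, -0.5, -1.7, 1.8, -11.1, 0.4
Mean of differences = -3.0500
Numerator Σ(Δy_t−Δȳ)(Δy_{t+1}−Δȳ) = -67.4075
Denominator Σ(Δy_t−Δȳ)² = 125.7750
r_1(Δy) = -67.4075 / 125.7750 = -0.536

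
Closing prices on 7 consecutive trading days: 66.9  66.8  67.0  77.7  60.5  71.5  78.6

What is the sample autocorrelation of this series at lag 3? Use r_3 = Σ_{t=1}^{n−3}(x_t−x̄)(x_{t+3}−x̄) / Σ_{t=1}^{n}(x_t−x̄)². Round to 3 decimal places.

0.272

Mean x̄ = (66.9 + 66.8 + 67.0 + 77.7 + 60.5 + 71.5 + 78.6)/7 = 69.8571
Deviations from mean: -2.9571, -3.0571, -2.8571, 7.8429, -9.3571, 1.6429, 8.7429
Numerator Σ_{t=1}^{4}(x_t−x̄)(x_{t+3}−x̄) = 69.2888
Denominator Σ(x_t−x̄)² = 254.4571
r_3 = 69.2888 / 254.4571 = 0.272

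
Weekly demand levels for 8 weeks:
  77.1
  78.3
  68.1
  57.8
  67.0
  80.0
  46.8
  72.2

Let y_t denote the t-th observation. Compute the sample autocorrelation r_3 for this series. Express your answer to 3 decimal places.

Mean ȳ = (77.1 + 78.3 + 68.1 + 57.8 + 67.0 + 80.0 + 46.8 + 72.2)/8 = 68.4125
Deviations from mean: 8.6875, 9.8875, -0.3125, -10.6125, -1.4125, 11.5875, -21.6125, 3.7875
Σ(y_t−ȳ)(y_{t+3}−ȳ) = (-92.1961) + (-13.9661) + (-3.6211) + (229.3627) + (-5.3498) = 114.2295
Denominator Σ(y_t−ȳ)² = 903.6688
r_3 = 114.2295 / 903.6688 = 0.126

0.126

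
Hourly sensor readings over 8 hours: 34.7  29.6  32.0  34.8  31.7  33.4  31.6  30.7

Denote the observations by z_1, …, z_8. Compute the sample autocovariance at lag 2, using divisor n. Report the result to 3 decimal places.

-0.739

Mean z̄ = (34.7 + 29.6 + 32.0 + 34.8 + 31.7 + 33.4 + 31.6 + 30.7)/8 = 32.3125
Deviations: 2.3875, -2.7125, -0.3125, 2.4875, -0.6125, 1.0875, -0.7125, -1.6125
Σ_{t=1}^{6}(z_t−z̄)(z_{t+2}−z̄) = -5.9141
γ_2 = -5.9141 / 8 = -0.739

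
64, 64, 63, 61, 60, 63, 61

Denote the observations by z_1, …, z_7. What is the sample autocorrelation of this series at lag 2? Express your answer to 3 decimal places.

-0.038

Mean z̄ = (64 + 64 + 63 + 61 + 60 + 63 + 61)/7 = 62.2857
Deviations from mean: 1.7143, 1.7143, 0.7143, -1.2857, -2.2857, 0.7143, -1.2857
Σ(z_t−z̄)(z_{t+2}−z̄) = (1.2245) + (-2.2041) + (-1.6327) + (-0.9184) + (2.9388) = -0.5918
Denominator Σ(z_t−z̄)² = 15.4286
r_2 = -0.5918 / 15.4286 = -0.038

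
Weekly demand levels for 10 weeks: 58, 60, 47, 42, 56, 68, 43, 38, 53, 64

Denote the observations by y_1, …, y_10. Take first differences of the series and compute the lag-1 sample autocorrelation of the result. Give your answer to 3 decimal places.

0.037

First differences Δy: 2, -13, -5, 14, 12, -25, -5, 15, 11
Mean of differences = 0.6667
Numerator Σ(Δy_t−Δȳ)(Δy_{t+1}−Δȳ) = 56.2222
Denominator Σ(Δy_t−Δȳ)² = 1530.0000
r_1(Δy) = 56.2222 / 1530.0000 = 0.037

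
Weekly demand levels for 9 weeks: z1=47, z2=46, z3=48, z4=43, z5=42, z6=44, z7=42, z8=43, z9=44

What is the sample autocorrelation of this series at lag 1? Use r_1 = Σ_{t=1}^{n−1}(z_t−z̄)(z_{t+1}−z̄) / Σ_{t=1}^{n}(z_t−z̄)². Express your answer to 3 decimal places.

Mean z̄ = (47 + 46 + 48 + 43 + 42 + 44 + 42 + 43 + 44)/9 = 44.3333
Numerator Σ_{t=1}^{8}(z_t−z̄)(z_{t+1}−z̄) = 13.8889
Denominator Σ(z_t−z̄)² = 38.0000
r_1 = 13.8889 / 38.0000 = 0.365

0.365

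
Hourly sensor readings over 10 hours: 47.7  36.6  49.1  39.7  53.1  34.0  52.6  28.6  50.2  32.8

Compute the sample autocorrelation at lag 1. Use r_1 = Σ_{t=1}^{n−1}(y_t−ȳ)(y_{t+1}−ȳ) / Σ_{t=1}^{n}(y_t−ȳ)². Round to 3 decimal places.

-0.825

Mean ȳ = (47.7 + 36.6 + 49.1 + 39.7 + 53.1 + 34.0 + 52.6 + 28.6 + 50.2 + 32.8)/10 = 42.4400
Numerator Σ_{t=1}^{9}(y_t−ȳ)(y_{t+1}−ȳ) = -615.6096
Denominator Σ(y_t−ȳ)² = 746.4240
r_1 = -615.6096 / 746.4240 = -0.825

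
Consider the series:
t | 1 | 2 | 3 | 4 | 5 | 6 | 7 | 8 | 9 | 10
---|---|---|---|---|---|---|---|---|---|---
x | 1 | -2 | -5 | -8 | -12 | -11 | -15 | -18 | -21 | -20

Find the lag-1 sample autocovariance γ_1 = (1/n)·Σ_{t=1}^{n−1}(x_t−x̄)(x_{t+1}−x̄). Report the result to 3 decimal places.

36.459

Mean x̄ = (1 − 2 − 5 − 8 − 12 − 11 − 15 − 18 − 21 − 20)/10 = -11.1000
Σ_{t=1}^{9}(x_t−x̄)(x_{t+1}−x̄) = 364.5900
γ_1 = 364.5900 / 10 = 36.459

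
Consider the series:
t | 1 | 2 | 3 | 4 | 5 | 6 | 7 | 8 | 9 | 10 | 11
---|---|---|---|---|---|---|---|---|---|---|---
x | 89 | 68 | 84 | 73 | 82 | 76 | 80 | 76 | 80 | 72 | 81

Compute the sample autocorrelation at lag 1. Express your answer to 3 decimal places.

Mean x̄ = (89 + 68 + 84 + 73 + 82 + 76 + 80 + 76 + 80 + 72 + 81)/11 = 78.2727
Numerator Σ_{t=1}^{10}(x_t−x̄)(x_{t+1}−x̄) = -267.0744
Denominator Σ(x_t−x̄)² = 358.1818
r_1 = -267.0744 / 358.1818 = -0.746

-0.746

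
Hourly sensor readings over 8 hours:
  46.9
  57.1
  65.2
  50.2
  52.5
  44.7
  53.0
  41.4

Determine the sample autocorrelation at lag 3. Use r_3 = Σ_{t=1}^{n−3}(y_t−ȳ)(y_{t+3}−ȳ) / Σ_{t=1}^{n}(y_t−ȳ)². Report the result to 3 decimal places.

Mean ȳ = (46.9 + 57.1 + 65.2 + 50.2 + 52.5 + 44.7 + 53.0 + 41.4)/8 = 51.3750
Deviations from mean: -4.4750, 5.7250, 13.8250, -1.1750, 1.1250, -6.6750, 1.6250, -9.9750
Σ(y_t−ȳ)(y_{t+3}−ȳ) = (5.2581) + (6.4406) + (-92.2819) + (-1.9094) + (-11.2219) = -93.7144
Denominator Σ(y_t−ȳ)² = 393.2750
r_3 = -93.7144 / 393.2750 = -0.238

-0.238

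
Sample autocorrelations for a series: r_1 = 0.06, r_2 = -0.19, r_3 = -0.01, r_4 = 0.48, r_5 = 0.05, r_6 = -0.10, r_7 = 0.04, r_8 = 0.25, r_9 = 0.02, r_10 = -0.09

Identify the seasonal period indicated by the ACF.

4

The largest autocorrelation is r_4 = 0.48, with a weaker echo at lag 8 (0.25); the remaining lags stay at or below 0.06.
The dominant spike at lag 4 indicates a seasonal period of 4.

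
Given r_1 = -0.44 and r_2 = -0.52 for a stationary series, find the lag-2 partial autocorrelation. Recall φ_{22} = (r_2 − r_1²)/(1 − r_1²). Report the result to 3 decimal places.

φ_{22} = (r_2 − r_1²) / (1 − r_1²)
r_1² = (-0.44)² = 0.1936
Numerator = -0.52 − 0.1936 = -0.7136; denominator = 1 − 0.1936 = 0.8064
φ_{22} = -0.7136 / 0.8064 = -0.885

-0.885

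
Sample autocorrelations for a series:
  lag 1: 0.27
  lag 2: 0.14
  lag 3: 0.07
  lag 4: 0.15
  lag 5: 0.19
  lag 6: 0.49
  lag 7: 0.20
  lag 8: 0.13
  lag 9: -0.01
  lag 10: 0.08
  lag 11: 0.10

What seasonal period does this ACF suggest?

6

The largest autocorrelation is r_6 = 0.49; the remaining lags stay at or below 0.27. The elevated value at lag 1 (0.27), dropping to 0.14 at lag 2, reflects decaying short-term dependence rather than seasonality.
The dominant spike at lag 6 indicates a seasonal period of 6.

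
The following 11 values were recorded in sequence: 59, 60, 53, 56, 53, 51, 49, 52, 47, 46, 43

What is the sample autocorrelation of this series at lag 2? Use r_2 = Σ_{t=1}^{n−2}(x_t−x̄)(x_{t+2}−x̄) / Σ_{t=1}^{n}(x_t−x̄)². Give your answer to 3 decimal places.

0.326

Mean x̄ = (59 + 60 + 53 + 56 + 53 + 51 + 49 + 52 + 47 + 46 + 43)/11 = 51.7273
Numerator Σ_{t=1}^{9}(x_t−x̄)(x_{t+2}−x̄) = 92.0331
Denominator Σ(x_t−x̄)² = 282.1818
r_2 = 92.0331 / 282.1818 = 0.326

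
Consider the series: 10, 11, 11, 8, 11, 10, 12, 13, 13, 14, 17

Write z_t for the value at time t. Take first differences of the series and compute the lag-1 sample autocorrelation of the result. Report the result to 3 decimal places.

-0.385

First differences Δz: 1, 0, -3, 3, -1, 2, 1, 0, 1, 3
Mean of differences = 0.7000
Numerator Σ(Δz_t−Δz̄)(Δz_{t+1}−Δz̄) = -11.5900
Denominator Σ(Δz_t−Δz̄)² = 30.1000
r_1(Δz) = -11.5900 / 30.1000 = -0.385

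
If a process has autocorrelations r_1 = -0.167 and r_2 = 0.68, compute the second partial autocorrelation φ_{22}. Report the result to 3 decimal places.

φ_{22} = (r_2 − r_1²) / (1 − r_1²)
r_1² = (-0.167)² = 0.027889
Numerator = 0.68 − 0.0279 = 0.6521; denominator = 1 − 0.0279 = 0.9721
φ_{22} = 0.6521 / 0.9721 = 0.671

0.671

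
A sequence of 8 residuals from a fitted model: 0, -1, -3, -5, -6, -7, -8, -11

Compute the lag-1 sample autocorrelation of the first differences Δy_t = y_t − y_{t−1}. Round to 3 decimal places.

-0.126

First differences Δy: -1, -2, -2, -1, -1, -1, -3
Mean of differences = -1.5714
Numerator Σ(Δy_t−Δȳ)(Δy_{t+1}−Δȳ) = -0.4694
Denominator Σ(Δy_t−Δȳ)² = 3.7143
r_1(Δy) = -0.4694 / 3.7143 = -0.126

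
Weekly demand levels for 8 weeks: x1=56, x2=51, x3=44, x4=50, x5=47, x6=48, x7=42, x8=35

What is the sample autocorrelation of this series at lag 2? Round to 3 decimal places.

-0.084

Mean x̄ = (56 + 51 + 44 + 50 + 47 + 48 + 42 + 35)/8 = 46.6250
Deviations from mean: 9.3750, 4.3750, -2.6250, 3.3750, 0.3750, 1.3750, -4.6250, -11.6250
Σ(x_t−x̄)(x_{t+2}−x̄) = (-24.6094) + (14.7656) + (-0.9844) + (4.6406) + (-1.7344) + (-15.9844) = -23.9063
Denominator Σ(x_t−x̄)² = 283.8750
r_2 = -23.9063 / 283.8750 = -0.084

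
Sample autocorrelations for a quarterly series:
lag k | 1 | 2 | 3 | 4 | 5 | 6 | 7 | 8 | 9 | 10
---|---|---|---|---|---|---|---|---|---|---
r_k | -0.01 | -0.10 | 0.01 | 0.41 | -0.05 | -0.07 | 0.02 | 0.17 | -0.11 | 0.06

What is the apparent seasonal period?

The largest autocorrelation is r_4 = 0.41, with a weaker echo at lag 8 (0.17); the remaining lags stay at or below 0.06.
The dominant spike at lag 4 indicates a seasonal period of 4.

4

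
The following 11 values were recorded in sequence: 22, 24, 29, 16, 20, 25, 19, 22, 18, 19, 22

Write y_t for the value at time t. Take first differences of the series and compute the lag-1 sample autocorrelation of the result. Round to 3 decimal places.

-0.477

First differences Δy: 2, 5, -13, 4, 5, -6, 3, -4, 1, 3
Mean of differences = 0.0000
Numerator Σ(Δy_t−Δȳ)(Δy_{t+1}−Δȳ) = -148.0000
Denominator Σ(Δy_t−Δȳ)² = 310.0000
r_1(Δy) = -148.0000 / 310.0000 = -0.477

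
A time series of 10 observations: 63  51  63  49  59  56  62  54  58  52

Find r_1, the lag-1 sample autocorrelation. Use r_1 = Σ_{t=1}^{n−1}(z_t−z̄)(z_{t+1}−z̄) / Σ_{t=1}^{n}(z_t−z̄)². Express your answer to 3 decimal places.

Mean z̄ = (63 + 51 + 63 + 49 + 59 + 56 + 62 + 54 + 58 + 52)/10 = 56.7000
Numerator Σ_{t=1}^{9}(z_t−z̄)(z_{t+1}−z̄) = -167.2900
Denominator Σ(z_t−z̄)² = 236.1000
r_1 = -167.2900 / 236.1000 = -0.709

-0.709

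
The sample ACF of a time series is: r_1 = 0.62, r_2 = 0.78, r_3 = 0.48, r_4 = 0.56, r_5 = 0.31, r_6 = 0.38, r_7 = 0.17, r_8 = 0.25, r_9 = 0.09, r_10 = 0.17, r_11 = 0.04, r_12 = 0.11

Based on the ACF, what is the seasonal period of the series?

2

The largest autocorrelation is r_2 = 0.78; the remaining lags stay at or below 0.62.
The dominant spike at lag 2 indicates a seasonal period of 2.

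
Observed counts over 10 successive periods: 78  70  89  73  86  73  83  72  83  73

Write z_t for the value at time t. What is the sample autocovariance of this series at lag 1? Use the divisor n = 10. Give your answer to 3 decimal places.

Mean z̄ = (78 + 70 + 89 + 73 + 86 + 73 + 83 + 72 + 83 + 73)/10 = 78.0000
Σ_{t=1}^{9}(z_t−z̄)(z_{t+1}−z̄) = -333.0000
γ_1 = -333.0000 / 10 = -33.300

-33.300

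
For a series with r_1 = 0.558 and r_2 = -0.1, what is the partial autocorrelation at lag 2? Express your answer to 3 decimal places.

-0.597

φ_{22} = (r_2 − r_1²) / (1 − r_1²)
r_1² = (0.558)² = 0.311364
Numerator = -0.1 − 0.3114 = -0.4114; denominator = 1 − 0.3114 = 0.6886
φ_{22} = -0.4114 / 0.6886 = -0.597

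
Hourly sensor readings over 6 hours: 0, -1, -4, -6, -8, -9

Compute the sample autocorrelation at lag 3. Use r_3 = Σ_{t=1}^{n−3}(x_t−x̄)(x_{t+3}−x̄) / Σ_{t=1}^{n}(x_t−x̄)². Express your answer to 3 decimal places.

Mean x̄ = (0 − 1 − 4 − 6 − 8 − 9)/6 = -4.6667
Deviations from mean: 4.6667, 3.6667, 0.6667, -1.3333, -3.3333, -4.3333
Σ(x_t−x̄)(x_{t+3}−x̄) = (-6.2222) + (-12.2222) + (-2.8889) = -21.3333
Denominator Σ(x_t−x̄)² = 67.3333
r_3 = -21.3333 / 67.3333 = -0.317

-0.317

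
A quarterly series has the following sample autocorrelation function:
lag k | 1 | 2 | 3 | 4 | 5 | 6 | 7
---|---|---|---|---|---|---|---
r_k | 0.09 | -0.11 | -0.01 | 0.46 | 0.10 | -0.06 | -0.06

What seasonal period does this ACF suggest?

The largest autocorrelation is r_4 = 0.46; the remaining lags stay at or below 0.10.
The dominant spike at lag 4 indicates a seasonal period of 4.

4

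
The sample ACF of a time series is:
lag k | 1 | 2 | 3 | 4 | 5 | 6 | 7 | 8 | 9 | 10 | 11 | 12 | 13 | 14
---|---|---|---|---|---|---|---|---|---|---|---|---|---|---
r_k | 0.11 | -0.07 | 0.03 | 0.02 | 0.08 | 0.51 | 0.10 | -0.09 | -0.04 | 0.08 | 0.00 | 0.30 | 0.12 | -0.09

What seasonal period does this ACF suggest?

6

The largest autocorrelation is r_6 = 0.51, with a weaker echo at lag 12 (0.30); the remaining lags stay at or below 0.12.
The dominant spike at lag 6 indicates a seasonal period of 6.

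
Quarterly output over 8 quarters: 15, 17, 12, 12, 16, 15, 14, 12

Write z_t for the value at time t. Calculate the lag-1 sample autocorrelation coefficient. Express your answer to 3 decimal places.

-0.047

Mean z̄ = (15 + 17 + 12 + 12 + 16 + 15 + 14 + 12)/8 = 14.1250
Deviations from mean: 0.8750, 2.8750, -2.1250, -2.1250, 1.8750, 0.8750, -0.1250, -2.1250
Σ(z_t−z̄)(z_{t+1}−z̄) = (2.5156) + (-6.1094) + (4.5156) + (-3.9844) + (1.6406) + (-0.1094) + (0.2656) = -1.2656
Denominator Σ(z_t−z̄)² = 26.8750
r_1 = -1.2656 / 26.8750 = -0.047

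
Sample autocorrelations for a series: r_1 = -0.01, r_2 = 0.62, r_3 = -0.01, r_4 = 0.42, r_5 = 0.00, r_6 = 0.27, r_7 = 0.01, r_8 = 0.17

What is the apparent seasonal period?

2

The largest autocorrelation is r_2 = 0.62, with weaker echoes at lags 4 (0.42), 6 (0.27) and 8 (0.17); the remaining lags stay at or below 0.01.
The dominant spike at lag 2 indicates a seasonal period of 2.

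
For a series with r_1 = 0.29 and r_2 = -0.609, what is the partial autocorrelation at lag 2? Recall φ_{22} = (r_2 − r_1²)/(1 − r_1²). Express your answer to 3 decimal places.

-0.757

φ_{22} = (r_2 − r_1²) / (1 − r_1²)
r_1² = (0.29)² = 0.0841
Numerator = -0.609 − 0.0841 = -0.6931; denominator = 1 − 0.0841 = 0.9159
φ_{22} = -0.6931 / 0.9159 = -0.757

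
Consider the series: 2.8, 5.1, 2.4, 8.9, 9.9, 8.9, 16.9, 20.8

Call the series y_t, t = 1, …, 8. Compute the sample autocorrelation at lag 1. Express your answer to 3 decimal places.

0.482

Mean ȳ = (2.8 + 5.1 + 2.4 + 8.9 + 9.9 + 8.9 + 16.9 + 20.8)/8 = 9.4625
Σ(y_t−ȳ)(y_{t+1}−ȳ) = (29.0652) + (30.8102) + (3.9727) + (-0.2461) + (-0.2461) + (-4.1836) + (84.3227) = 143.4948
Denominator Σ(y_t−ȳ)² = 297.9788
r_1 = 143.4948 / 297.9788 = 0.482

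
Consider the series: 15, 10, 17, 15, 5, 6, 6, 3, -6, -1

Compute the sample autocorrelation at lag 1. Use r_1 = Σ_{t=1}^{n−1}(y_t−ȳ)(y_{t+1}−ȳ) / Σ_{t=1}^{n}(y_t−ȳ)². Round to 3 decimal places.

Mean ȳ = (15 + 10 + 17 + 15 + 5 + 6 + 6 + 3 − 6 − 1)/10 = 7.0000
Numerator Σ_{t=1}^{9}(y_t−ȳ)(y_{t+1}−ȳ) = 281.0000
Denominator Σ(y_t−ȳ)² = 492.0000
r_1 = 281.0000 / 492.0000 = 0.571

0.571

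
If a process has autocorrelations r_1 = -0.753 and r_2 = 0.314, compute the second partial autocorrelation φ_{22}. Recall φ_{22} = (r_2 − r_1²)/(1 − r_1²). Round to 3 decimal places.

φ_{22} = (r_2 − r_1²) / (1 − r_1²)
r_1² = (-0.753)² = 0.567009
Numerator = 0.314 − 0.5670 = -0.2530; denominator = 1 − 0.5670 = 0.4330
φ_{22} = -0.2530 / 0.4330 = -0.584

-0.584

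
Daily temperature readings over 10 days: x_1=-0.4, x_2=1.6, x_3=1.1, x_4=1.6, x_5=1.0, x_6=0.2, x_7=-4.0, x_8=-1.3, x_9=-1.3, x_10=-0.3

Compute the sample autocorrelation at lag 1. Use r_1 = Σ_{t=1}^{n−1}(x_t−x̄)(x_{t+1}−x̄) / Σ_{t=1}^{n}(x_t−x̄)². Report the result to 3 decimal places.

Mean x̄ = (-0.4 + 1.6 + 1.1 + 1.6 + 1.0 + 0.2 − 4.0 − 1.3 − 1.3 − 0.3)/10 = -0.1800
Numerator Σ_{t=1}^{9}(x_t−x̄)(x_{t+1}−x̄) = 10.9296
Denominator Σ(x_t−x̄)² = 26.6760
r_1 = 10.9296 / 26.6760 = 0.410

0.410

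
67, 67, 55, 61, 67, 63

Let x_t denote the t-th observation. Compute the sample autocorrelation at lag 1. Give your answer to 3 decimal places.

Mean x̄ = (67 + 67 + 55 + 61 + 67 + 63)/6 = 63.3333
Deviations from mean: 3.6667, 3.6667, -8.3333, -2.3333, 3.6667, -0.3333
Σ(x_t−x̄)(x_{t+1}−x̄) = (13.4444) + (-30.5556) + (19.4444) + (-8.5556) + (-1.2222) = -7.4444
Denominator Σ(x_t−x̄)² = 115.3333
r_1 = -7.4444 / 115.3333 = -0.065

-0.065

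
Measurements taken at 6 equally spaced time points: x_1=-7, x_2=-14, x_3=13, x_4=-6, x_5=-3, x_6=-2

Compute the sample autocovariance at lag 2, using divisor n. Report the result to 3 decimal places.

Mean x̄ = (-7 − 14 + 13 − 6 − 3 − 2)/6 = -3.1667
Deviations: -3.8333, -10.8333, 16.1667, -2.8333, 0.1667, 1.1667
Σ_{t=1}^{4}(x_t−x̄)(x_{t+2}−x̄) = -31.8889
γ_2 = -31.8889 / 6 = -5.315

-5.315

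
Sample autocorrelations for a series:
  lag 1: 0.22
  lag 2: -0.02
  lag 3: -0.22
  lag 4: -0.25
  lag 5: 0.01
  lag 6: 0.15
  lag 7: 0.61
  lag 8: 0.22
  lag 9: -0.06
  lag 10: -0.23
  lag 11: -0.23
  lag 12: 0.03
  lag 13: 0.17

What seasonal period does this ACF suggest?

7

The largest autocorrelation is r_7 = 0.61; the remaining lags stay at or below 0.22.
The dominant spike at lag 7 indicates a seasonal period of 7.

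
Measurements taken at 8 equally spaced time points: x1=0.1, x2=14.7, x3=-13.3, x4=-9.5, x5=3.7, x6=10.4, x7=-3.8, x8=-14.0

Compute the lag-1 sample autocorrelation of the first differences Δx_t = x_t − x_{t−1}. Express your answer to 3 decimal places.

-0.244

First differences Δx: 14.6, -28.0, 3.8, 13.2, 6.7, -14.2, -10.2
Mean of differences = -2.0143
Numerator Σ(Δx_t−Δx̄)(Δx_{t+1}−Δx̄) = -368.2216
Denominator Σ(Δx_t−Δx̄)² = 1508.0086
r_1(Δx) = -368.2216 / 1508.0086 = -0.244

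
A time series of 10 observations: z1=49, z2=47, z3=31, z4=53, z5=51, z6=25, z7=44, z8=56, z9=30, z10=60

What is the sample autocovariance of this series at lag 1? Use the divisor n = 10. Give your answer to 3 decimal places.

Mean z̄ = (49 + 47 + 31 + 53 + 51 + 25 + 44 + 56 + 30 + 60)/10 = 44.6000
Σ_{t=1}^{9}(z_t−z̄)(z_{t+1}−z̄) = -594.3600
γ_1 = -594.3600 / 10 = -59.436

-59.436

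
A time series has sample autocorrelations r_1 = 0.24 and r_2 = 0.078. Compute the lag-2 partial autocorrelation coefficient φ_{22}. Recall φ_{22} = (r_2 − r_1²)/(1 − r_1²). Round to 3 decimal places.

φ_{22} = (r_2 − r_1²) / (1 − r_1²)
r_1² = (0.24)² = 0.0576
Numerator = 0.078 − 0.0576 = 0.0204; denominator = 1 − 0.0576 = 0.9424
φ_{22} = 0.0204 / 0.9424 = 0.022

0.022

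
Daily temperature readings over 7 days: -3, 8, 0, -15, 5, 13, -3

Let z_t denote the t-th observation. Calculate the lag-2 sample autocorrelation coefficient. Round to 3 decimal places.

Mean z̄ = (-3 + 8 + 0 − 15 + 5 + 13 − 3)/7 = 0.7143
Numerator Σ_{t=1}^{5}(z_t−z̄)(z_{t+2}−z̄) = -323.8776
Denominator Σ(z_t−z̄)² = 497.4286
r_2 = -323.8776 / 497.4286 = -0.651

-0.651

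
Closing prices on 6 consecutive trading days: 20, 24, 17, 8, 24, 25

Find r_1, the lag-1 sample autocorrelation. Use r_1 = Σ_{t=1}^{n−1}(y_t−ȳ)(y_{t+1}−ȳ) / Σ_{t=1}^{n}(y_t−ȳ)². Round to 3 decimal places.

-0.031

Mean ȳ = (20 + 24 + 17 + 8 + 24 + 25)/6 = 19.6667
Deviations from mean: 0.3333, 4.3333, -2.6667, -11.6667, 4.3333, 5.3333
Numerator Σ_{t=1}^{5}(y_t−ȳ)(y_{t+1}−ȳ) = -6.4444
Denominator Σ(y_t−ȳ)² = 209.3333
r_1 = -6.4444 / 209.3333 = -0.031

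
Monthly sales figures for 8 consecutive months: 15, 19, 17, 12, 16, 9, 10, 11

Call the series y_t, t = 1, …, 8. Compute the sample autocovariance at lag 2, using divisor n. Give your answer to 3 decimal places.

1.871

Mean ȳ = (15 + 19 + 17 + 12 + 16 + 9 + 10 + 11)/8 = 13.6250
Deviations: 1.3750, 5.3750, 3.3750, -1.6250, 2.3750, -4.6250, -3.6250, -2.6250
Σ_{t=1}^{6}(y_t−ȳ)(y_{t+2}−ȳ) = 14.9688
γ_2 = 14.9688 / 8 = 1.871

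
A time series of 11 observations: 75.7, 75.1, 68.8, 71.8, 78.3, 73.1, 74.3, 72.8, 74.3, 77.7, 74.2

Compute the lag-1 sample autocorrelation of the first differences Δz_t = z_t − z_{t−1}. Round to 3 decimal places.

-0.312

First differences Δz: -0.6, -6.3, 3.0, 6.5, -5.2, 1.2, -1.5, 1.5, 3.4, -3.5
Mean of differences = -0.1500
Numerator Σ(Δz_t−Δz̄)(Δz_{t+1}−Δz̄) = -46.1425
Denominator Σ(Δz_t−Δz̄)² = 147.8650
r_1(Δz) = -46.1425 / 147.8650 = -0.312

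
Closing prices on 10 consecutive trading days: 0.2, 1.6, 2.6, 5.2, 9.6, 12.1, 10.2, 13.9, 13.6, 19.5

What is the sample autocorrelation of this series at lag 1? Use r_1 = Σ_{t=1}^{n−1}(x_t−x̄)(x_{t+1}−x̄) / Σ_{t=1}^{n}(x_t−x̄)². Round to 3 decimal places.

0.611

Mean x̄ = (0.2 + 1.6 + 2.6 + 5.2 + 9.6 + 12.1 + 10.2 + 13.9 + 13.6 + 19.5)/10 = 8.8500
Numerator Σ_{t=1}^{9}(x_t−x̄)(x_{t+1}−x̄) = 216.3175
Denominator Σ(x_t−x̄)² = 354.2050
r_1 = 216.3175 / 354.2050 = 0.611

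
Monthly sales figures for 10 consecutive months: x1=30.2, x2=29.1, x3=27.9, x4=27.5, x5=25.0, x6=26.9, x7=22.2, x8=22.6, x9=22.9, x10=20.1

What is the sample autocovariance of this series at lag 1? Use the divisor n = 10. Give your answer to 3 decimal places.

5.519

Mean x̄ = (30.2 + 29.1 + 27.9 + 27.5 + 25.0 + 26.9 + 22.2 + 22.6 + 22.9 + 20.1)/10 = 25.4400
Σ_{t=1}^{9}(x_t−x̄)(x_{t+1}−x̄) = 55.1924
γ_1 = 55.1924 / 10 = 5.519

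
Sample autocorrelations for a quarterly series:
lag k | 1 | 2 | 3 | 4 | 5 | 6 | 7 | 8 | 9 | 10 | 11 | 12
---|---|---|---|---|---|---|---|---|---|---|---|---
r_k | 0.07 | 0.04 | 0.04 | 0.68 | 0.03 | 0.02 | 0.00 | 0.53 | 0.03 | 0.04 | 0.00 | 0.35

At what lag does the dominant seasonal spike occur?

4

The largest autocorrelation is r_4 = 0.68, with weaker echoes at lags 8 (0.53) and 12 (0.35); the remaining lags stay at or below 0.07.
The dominant spike at lag 4 indicates a seasonal period of 4.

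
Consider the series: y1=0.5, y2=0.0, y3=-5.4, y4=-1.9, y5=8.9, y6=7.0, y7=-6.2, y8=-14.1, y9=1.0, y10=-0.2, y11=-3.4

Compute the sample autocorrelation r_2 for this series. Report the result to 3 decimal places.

Mean ȳ = (0.5 + 0.0 − 5.4 − 1.9 + 8.9 + 7.0 − 6.2 − 14.1 + 1.0 − 0.2 − 3.4)/11 = -1.2545
Numerator Σ_{t=1}^{9}(y_t−ȳ)(y_{t+2}−ȳ) = -241.2914
Denominator Σ(y_t−ȳ)² = 393.7673
r_2 = -241.2914 / 393.7673 = -0.613

-0.613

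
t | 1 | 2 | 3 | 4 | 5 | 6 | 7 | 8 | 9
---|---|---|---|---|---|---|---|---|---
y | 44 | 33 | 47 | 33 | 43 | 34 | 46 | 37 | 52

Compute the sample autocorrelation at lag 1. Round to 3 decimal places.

-0.642

Mean ȳ = (44 + 33 + 47 + 33 + 43 + 34 + 46 + 37 + 52)/9 = 41.0000
Numerator Σ_{t=1}^{8}(y_t−ȳ)(y_{t+1}−ȳ) = -249.0000
Denominator Σ(y_t−ȳ)² = 388.0000
r_1 = -249.0000 / 388.0000 = -0.642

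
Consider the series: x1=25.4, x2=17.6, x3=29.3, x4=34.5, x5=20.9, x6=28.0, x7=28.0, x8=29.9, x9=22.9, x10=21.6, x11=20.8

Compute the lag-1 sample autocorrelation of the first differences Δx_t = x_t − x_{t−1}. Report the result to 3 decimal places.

First differences Δx: -7.8, 11.7, 5.2, -13.6, 7.1, 0.0, 1.9, -7.0, -1.3, -0.8
Mean of differences = -0.4600
Numerator Σ(Δx_t−Δx̄)(Δx_{t+1}−Δx̄) = -199.2316
Denominator Σ(Δx_t−Δx̄)² = 512.9640
r_1(Δx) = -199.2316 / 512.9640 = -0.388

-0.388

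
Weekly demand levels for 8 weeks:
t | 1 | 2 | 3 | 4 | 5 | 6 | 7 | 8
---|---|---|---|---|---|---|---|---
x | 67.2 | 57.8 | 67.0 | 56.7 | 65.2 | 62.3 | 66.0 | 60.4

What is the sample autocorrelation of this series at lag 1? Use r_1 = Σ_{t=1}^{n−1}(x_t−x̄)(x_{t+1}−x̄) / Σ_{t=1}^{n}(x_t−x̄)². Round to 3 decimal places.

Mean x̄ = (67.2 + 57.8 + 67.0 + 56.7 + 65.2 + 62.3 + 66.0 + 60.4)/8 = 62.8250
Σ(x_t−x̄)(x_{t+1}−x̄) = (-21.9844) + (-20.9794) + (-25.5719) + (-14.5469) + (-1.2469) + (-1.6669) + (-7.6994) = -93.6956
Denominator Σ(x_t−x̄)² = 121.2150
r_1 = -93.6956 / 121.2150 = -0.773

-0.773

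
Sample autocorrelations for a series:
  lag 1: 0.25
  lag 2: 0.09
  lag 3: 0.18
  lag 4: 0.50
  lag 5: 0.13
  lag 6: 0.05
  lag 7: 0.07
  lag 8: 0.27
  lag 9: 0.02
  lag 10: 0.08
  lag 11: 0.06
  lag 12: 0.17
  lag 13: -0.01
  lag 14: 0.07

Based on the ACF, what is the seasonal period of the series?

The largest autocorrelation is r_4 = 0.50, with a weaker echo at lag 8 (0.27); the remaining lags stay at or below 0.25. The elevated value at lag 1 (0.25), dropping to 0.09 at lag 2, reflects decaying short-term dependence rather than seasonality.
The dominant spike at lag 4 indicates a seasonal period of 4.

4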